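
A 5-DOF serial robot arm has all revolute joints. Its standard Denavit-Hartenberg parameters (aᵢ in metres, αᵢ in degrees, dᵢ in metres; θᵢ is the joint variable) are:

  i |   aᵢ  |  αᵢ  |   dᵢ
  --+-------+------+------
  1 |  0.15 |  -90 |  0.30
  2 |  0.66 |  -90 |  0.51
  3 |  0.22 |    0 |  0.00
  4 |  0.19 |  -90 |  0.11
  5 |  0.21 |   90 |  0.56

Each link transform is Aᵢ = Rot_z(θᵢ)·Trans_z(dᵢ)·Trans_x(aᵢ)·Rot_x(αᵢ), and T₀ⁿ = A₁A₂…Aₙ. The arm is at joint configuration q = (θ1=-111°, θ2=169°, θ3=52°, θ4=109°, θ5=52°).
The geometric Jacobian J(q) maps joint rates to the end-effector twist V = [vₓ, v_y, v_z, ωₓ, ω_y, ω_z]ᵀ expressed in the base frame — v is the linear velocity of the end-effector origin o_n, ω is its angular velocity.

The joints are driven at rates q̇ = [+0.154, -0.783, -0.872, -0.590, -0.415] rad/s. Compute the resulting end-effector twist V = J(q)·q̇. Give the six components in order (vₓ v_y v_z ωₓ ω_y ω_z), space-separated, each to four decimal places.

-0.7671 -0.2278 -0.0760 -1.1498 0.2846 -1.3069

o_n = [0.7635, -0.1378, 0.1862]
J₁: ẑ×o_n = [0.1378, 0.7635, -0.0000], ω = ẑ
J2: z=[0.9336, -0.3584, 0.0000] o=[-0.0538, -0.1400, 0.3000] → [0.0408, 0.1063, 0.2949, 0.9336, -0.3584, 0.0000]
J3: z=[0.0684, 0.1781, 0.9816] o=[0.6545, 0.2820, 0.1741] → [0.4143, 0.1061, -0.0481, 0.0684, 0.1781, 0.9816]
J4: z=[0.0684, 0.1781, 0.9816] o=[0.5403, 0.4683, 0.1482] → [0.6017, 0.2165, -0.0812, 0.0684, 0.1781, 0.9816]
J5: z=[0.7682, -0.6372, 0.0621] o=[0.4269, 0.3454, 0.2905] → [0.0965, 0.1011, -0.1568, 0.7682, -0.6372, 0.0621]
V = J·q̇ = [-0.7671, -0.2278, -0.0760, -1.1498, 0.2846, -1.3069]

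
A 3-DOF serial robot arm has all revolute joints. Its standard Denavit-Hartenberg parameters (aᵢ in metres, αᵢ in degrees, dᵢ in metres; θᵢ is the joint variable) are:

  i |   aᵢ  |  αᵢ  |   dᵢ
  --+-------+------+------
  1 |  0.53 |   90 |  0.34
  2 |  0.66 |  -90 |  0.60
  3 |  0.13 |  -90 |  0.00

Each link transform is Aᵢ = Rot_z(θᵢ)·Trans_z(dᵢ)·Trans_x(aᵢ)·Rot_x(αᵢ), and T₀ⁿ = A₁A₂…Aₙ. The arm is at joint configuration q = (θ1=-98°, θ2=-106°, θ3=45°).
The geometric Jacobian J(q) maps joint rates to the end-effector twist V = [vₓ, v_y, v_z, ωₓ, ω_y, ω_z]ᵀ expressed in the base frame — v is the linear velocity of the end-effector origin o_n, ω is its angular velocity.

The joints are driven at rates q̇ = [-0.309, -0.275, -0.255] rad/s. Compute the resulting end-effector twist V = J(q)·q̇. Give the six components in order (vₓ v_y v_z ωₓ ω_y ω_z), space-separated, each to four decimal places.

-0.0716 0.3758 0.0345 0.3064 0.2045 -0.2387

o_n = [-0.5480, -0.2489, -0.3828]
J₁: ẑ×o_n = [0.2489, -0.5480, 0.0000], ω = ẑ
J2: z=[-0.9903, 0.1392, 0.0000] o=[-0.0738, -0.5248, 0.3400] → [-0.1006, -0.7158, -0.2073, -0.9903, 0.1392, 0.0000]
J3: z=[-0.1338, -0.9519, -0.2756] o=[-0.6426, -0.2612, -0.2944] → [0.0875, -0.0379, 0.0884, -0.1338, -0.9519, -0.2756]
V = J·q̇ = [-0.0716, 0.3758, 0.0345, 0.3064, 0.2045, -0.2387]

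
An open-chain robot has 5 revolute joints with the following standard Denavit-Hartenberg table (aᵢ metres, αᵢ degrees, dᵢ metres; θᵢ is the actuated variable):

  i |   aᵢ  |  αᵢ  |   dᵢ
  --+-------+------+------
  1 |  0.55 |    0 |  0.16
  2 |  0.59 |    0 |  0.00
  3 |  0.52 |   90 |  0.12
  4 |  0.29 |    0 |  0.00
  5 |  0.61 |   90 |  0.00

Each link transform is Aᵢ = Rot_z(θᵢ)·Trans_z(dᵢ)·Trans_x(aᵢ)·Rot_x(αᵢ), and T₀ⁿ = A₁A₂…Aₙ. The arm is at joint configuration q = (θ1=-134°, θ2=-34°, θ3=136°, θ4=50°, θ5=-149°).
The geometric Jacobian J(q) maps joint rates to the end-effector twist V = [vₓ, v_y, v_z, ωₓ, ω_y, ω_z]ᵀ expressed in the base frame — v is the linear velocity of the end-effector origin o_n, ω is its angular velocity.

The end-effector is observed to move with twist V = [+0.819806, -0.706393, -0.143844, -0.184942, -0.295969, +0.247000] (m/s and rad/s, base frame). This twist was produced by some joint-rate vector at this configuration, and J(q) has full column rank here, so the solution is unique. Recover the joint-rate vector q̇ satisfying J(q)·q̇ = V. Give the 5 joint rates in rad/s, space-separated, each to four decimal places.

o_n = [-0.4410, -0.8421, -0.1003]
J₁: ẑ×o_n = [0.8421, -0.4410, 0.0000], ω = ẑ
J2: z=[0.0000, 0.0000, 1.0000] o=[-0.3821, -0.3956, 0.1600] → [0.4464, -0.0590, 0.0000, 0.0000, 0.0000, 1.0000]
J3: z=[0.0000, 0.0000, 1.0000] o=[-0.9592, -0.5183, 0.1600] → [0.3238, 0.5181, -0.0000, 0.0000, 0.0000, 1.0000]
J4: z=[-0.5299, -0.8480, 0.0000] o=[-0.5182, -0.7939, 0.2800] → [0.3225, -0.2015, 0.0910, -0.5299, -0.8480, 0.0000]
J5: z=[-0.5299, -0.8480, 0.0000] o=[-0.3601, -0.8926, 0.5022] → [0.5109, -0.3193, -0.0954, -0.5299, -0.8480, 0.0000]
q̇ = J⁺·V = [0.9890, -0.5120, -0.2300, -0.5930, 0.9420]

0.9890 -0.5120 -0.2300 -0.5930 0.9420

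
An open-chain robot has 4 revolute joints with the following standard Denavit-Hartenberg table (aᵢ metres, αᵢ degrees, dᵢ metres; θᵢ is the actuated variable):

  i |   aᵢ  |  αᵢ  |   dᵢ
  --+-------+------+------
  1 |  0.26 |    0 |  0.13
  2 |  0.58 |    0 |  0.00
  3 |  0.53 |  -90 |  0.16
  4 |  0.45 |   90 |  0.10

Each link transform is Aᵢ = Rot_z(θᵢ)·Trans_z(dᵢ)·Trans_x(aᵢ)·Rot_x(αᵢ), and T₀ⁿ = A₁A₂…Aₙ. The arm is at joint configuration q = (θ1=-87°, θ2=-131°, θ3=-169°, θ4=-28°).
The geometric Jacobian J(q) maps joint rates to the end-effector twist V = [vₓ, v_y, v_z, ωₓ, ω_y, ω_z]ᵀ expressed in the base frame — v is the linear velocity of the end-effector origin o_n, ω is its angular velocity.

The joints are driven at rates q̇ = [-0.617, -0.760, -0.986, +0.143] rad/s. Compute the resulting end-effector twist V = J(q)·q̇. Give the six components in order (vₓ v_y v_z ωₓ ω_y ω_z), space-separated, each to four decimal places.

-0.4259 -1.4525 -0.0568 0.0649 0.1274 -2.3630

o_n = [0.4282, -0.2345, 0.5013]
J₁: ẑ×o_n = [0.2345, 0.4282, -0.0000], ω = ẑ
J2: z=[0.0000, 0.0000, 1.0000] o=[0.0136, -0.2596, 0.1300] → [-0.0252, 0.4146, 0.0000, 0.0000, 0.0000, 1.0000]
J3: z=[0.0000, 0.0000, 1.0000] o=[-0.4434, 0.0974, 0.1300] → [0.3319, 0.8717, -0.0000, 0.0000, 0.0000, 1.0000]
J4: z=[0.4540, 0.8910, 0.0000] o=[0.0288, -0.1432, 0.2900] → [0.1882, -0.0959, -0.3973, 0.4540, 0.8910, 0.0000]
V = J·q̇ = [-0.4259, -1.4525, -0.0568, 0.0649, 0.1274, -2.3630]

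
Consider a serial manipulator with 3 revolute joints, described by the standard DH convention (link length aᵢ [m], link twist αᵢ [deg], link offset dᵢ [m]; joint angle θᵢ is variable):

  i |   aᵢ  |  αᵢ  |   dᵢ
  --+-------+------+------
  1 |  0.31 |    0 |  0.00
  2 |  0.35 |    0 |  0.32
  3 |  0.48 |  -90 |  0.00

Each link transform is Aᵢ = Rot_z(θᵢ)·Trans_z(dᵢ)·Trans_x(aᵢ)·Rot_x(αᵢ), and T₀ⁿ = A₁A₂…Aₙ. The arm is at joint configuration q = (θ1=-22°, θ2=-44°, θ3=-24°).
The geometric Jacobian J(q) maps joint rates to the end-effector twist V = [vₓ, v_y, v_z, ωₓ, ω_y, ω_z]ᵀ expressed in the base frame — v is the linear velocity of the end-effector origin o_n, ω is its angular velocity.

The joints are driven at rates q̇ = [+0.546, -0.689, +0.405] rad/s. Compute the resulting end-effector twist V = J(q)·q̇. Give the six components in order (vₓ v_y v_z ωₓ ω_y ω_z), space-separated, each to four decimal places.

o_n = [0.4298, -0.9159, 0.3200]
J₁: ẑ×o_n = [0.9159, 0.4298, -0.0000], ω = ẑ
J2: z=[0.0000, 0.0000, 1.0000] o=[0.2874, -0.1161, 0.0000] → [0.7997, 0.1424, -0.0000, 0.0000, 0.0000, 1.0000]
J3: z=[0.0000, 0.0000, 1.0000] o=[0.4298, -0.4359, 0.3200] → [0.4800, 0.0000, -0.0000, 0.0000, 0.0000, 1.0000]
V = J·q̇ = [0.1434, 0.1366, 0.0000, 0.0000, 0.0000, 0.2620]

0.1434 0.1366 0.0000 0.0000 0.0000 0.2620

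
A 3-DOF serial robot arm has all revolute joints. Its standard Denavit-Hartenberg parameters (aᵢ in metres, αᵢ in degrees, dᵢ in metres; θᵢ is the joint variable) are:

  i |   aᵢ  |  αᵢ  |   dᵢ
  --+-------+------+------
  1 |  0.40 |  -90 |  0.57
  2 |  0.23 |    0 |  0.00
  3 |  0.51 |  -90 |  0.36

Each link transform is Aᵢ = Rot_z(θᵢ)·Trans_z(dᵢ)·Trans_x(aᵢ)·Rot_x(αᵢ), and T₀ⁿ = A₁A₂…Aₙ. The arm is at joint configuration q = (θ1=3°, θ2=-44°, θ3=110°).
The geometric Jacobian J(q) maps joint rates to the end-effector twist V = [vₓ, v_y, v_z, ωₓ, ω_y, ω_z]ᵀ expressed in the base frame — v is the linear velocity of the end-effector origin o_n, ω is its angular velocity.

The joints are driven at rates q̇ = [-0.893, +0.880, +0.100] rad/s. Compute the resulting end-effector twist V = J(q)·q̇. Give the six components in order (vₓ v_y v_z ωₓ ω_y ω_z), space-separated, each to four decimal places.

0.0416 -0.6890 -0.3489 -0.0513 0.9787 -0.8930

o_n = [0.7530, 0.4000, 0.2639]
J₁: ẑ×o_n = [-0.4000, 0.7530, 0.0000], ω = ẑ
J2: z=[-0.0523, 0.9986, 0.0000] o=[0.3995, 0.0209, 0.5700] → [-0.3057, -0.0160, -0.3729, -0.0523, 0.9986, 0.0000]
J3: z=[-0.0523, 0.9986, 0.0000] o=[0.5647, 0.0296, 0.7298] → [-0.4653, -0.0244, -0.2074, -0.0523, 0.9986, 0.0000]
V = J·q̇ = [0.0416, -0.6890, -0.3489, -0.0513, 0.9787, -0.8930]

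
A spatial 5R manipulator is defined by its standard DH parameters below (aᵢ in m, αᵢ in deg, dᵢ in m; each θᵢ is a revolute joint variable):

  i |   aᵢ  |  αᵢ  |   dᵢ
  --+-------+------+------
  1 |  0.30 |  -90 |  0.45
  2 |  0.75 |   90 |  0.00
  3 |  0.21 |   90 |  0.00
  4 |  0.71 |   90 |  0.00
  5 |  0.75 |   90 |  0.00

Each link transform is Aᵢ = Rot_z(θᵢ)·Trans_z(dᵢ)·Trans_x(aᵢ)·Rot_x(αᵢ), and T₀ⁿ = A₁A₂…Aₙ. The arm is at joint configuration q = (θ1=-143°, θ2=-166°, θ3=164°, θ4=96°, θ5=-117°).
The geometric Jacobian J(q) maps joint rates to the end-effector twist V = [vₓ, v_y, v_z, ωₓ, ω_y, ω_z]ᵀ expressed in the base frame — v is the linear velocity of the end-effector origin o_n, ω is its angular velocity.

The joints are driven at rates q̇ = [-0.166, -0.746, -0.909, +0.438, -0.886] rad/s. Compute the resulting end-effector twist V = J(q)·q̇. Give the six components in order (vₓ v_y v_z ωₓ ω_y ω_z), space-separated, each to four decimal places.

-0.1070 -0.8437 0.1434 0.2147 0.8728 1.0400

o_n = [-0.2160, 0.5824, 0.1905]
J₁: ẑ×o_n = [-0.5824, -0.2160, 0.0000], ω = ẑ
J2: z=[0.6018, -0.7986, 0.0000] o=[-0.2396, -0.1805, 0.4500] → [0.2073, 0.1562, 0.4781, 0.6018, -0.7986, 0.0000]
J3: z=[0.1932, 0.1456, -0.9703] o=[0.3416, 0.2574, 0.6314] → [0.2512, 0.6262, 0.1440, 0.1932, 0.1456, -0.9703]
J4: z=[0.7921, -0.6067, 0.0667] o=[0.2200, 0.0933, 0.5826] → [0.2053, 0.2815, 0.1229, 0.7921, -0.6067, 0.0667]
J5: z=[-0.5556, -0.7620, -0.3327] o=[0.3994, 0.2541, -0.0853] → [-0.1009, 0.3579, -0.6513, -0.5556, -0.7620, -0.3327]
V = J·q̇ = [-0.1070, -0.8437, 0.1434, 0.2147, 0.8728, 1.0400]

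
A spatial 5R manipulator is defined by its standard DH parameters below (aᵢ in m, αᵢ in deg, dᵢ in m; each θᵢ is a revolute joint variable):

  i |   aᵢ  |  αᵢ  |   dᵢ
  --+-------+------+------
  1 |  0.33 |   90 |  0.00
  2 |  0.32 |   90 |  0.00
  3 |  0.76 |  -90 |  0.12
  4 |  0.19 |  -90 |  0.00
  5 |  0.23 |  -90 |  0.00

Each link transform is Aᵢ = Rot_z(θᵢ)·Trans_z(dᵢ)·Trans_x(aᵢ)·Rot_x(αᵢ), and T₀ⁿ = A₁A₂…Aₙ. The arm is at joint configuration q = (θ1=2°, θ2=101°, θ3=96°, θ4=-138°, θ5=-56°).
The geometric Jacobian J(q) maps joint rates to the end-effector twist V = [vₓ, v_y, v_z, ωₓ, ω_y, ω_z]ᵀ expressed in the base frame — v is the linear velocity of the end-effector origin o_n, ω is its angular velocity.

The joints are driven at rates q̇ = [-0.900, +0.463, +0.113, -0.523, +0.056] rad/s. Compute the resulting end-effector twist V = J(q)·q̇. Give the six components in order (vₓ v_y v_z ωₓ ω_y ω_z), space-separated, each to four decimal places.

o_n = [0.6597, -0.4777, 0.1379]
J₁: ẑ×o_n = [0.4777, 0.6597, -0.0000], ω = ẑ
J2: z=[0.0349, -0.9994, 0.0000] o=[0.3298, 0.0115, 0.0000] → [-0.1378, -0.0048, 0.3126, 0.0349, -0.9994, 0.0000]
J3: z=[0.9810, 0.0343, 0.1908] o=[0.2688, 0.0094, 0.3141] → [0.0869, 0.2475, -0.4912, 0.9810, 0.0343, 0.1908]
J4: z=[0.1860, 0.1111, -0.9762] o=[0.4280, -0.7414, 0.2590] → [0.2439, -0.2036, 0.0233, 0.1860, 0.1111, -0.9762]
J5: z=[0.7656, -0.6391, 0.0731] o=[0.5450, -0.5968, 0.2978] → [0.0935, 0.1308, 0.1644, 0.7656, -0.6391, 0.0731]
V = J·q̇ = [-0.6062, -0.4542, 0.0863, 0.0726, -0.5527, -0.3638]

-0.6062 -0.4542 0.0863 0.0726 -0.5527 -0.3638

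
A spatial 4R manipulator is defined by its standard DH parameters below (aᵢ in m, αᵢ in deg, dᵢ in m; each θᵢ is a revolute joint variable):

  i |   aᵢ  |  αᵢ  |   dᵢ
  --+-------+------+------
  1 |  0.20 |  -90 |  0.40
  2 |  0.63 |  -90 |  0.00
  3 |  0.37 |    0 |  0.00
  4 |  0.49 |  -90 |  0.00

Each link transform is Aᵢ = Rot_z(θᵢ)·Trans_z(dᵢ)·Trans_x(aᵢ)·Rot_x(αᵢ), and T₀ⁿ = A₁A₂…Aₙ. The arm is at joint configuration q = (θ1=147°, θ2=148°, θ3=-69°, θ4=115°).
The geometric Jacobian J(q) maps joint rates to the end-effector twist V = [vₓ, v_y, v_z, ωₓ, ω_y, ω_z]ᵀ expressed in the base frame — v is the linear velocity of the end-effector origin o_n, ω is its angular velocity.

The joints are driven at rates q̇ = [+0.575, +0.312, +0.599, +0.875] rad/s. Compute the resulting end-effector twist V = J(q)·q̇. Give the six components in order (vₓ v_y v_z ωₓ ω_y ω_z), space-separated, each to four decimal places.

0.4740 0.8893 0.4575 0.4852 -0.6871 1.8250

o_n = [0.6206, -0.3946, -0.1845]
J₁: ẑ×o_n = [0.3946, 0.6206, -0.0000], ω = ẑ
J2: z=[-0.5446, -0.8387, 0.0000] o=[-0.1677, 0.1089, 0.4000] → [0.4902, -0.3183, 0.9354, -0.5446, -0.8387, 0.0000]
J3: z=[0.4444, -0.2886, 0.8480] o=[0.2803, -0.1821, 0.0662] → [0.2526, 0.3999, 0.0037, 0.4444, -0.2886, 0.8480]
J4: z=[0.4444, -0.2886, 0.8480] o=[0.1865, -0.5330, -0.0041] → [-0.0653, 0.4483, 0.1868, 0.4444, -0.2886, 0.8480]
V = J·q̇ = [0.4740, 0.8893, 0.4575, 0.4852, -0.6871, 1.8250]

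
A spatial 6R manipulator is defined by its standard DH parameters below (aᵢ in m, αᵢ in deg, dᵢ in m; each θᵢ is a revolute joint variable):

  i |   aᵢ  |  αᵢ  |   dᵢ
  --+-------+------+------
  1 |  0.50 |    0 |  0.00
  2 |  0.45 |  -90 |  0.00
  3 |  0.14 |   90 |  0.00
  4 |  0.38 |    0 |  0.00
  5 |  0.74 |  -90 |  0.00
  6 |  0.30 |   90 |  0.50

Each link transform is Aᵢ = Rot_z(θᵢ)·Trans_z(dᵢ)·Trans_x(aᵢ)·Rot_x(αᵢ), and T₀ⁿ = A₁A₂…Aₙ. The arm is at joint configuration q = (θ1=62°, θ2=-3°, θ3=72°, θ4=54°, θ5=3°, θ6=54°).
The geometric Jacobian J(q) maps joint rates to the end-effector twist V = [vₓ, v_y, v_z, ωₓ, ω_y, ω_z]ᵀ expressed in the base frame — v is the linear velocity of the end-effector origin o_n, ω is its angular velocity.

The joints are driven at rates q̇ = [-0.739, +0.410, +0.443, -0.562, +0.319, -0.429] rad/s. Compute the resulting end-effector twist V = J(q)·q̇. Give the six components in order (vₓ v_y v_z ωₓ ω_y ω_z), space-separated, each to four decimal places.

o_n = [-0.7375, 1.4411, -0.4964]
J₁: ẑ×o_n = [-1.4411, -0.7375, 0.0000], ω = ẑ
J2: z=[0.0000, 0.0000, 1.0000] o=[0.2347, 0.4415, 0.0000] → [-0.9996, -0.9723, 0.0000, 0.0000, 0.0000, 1.0000]
J3: z=[-0.8572, 0.5150, 0.0000] o=[0.4665, 0.8272, 0.0000] → [-0.2557, -0.4255, 0.0939, -0.8572, 0.5150, 0.0000]
J4: z=[0.4898, 0.8152, 0.3090] o=[0.4888, 0.8643, -0.1331] → [-0.4744, -0.2010, 1.2823, 0.4898, 0.8152, 0.3090]
J5: z=[0.4898, 0.8152, 0.3090] o=[0.2608, 1.0818, -0.3456] → [-0.2340, -0.2346, 0.9899, 0.4898, 0.8152, 0.3090]
J6: z=[-0.6003, 0.0584, 0.7976] o=[-0.2070, 1.5082, -0.7289] → [0.0671, -0.2836, 0.0712, -0.6003, 0.0584, 0.7976]
V = J·q̇ = [0.7051, 0.1177, -0.3938, -0.2412, 0.0050, -0.7463]

0.7051 0.1177 -0.3938 -0.2412 0.0050 -0.7463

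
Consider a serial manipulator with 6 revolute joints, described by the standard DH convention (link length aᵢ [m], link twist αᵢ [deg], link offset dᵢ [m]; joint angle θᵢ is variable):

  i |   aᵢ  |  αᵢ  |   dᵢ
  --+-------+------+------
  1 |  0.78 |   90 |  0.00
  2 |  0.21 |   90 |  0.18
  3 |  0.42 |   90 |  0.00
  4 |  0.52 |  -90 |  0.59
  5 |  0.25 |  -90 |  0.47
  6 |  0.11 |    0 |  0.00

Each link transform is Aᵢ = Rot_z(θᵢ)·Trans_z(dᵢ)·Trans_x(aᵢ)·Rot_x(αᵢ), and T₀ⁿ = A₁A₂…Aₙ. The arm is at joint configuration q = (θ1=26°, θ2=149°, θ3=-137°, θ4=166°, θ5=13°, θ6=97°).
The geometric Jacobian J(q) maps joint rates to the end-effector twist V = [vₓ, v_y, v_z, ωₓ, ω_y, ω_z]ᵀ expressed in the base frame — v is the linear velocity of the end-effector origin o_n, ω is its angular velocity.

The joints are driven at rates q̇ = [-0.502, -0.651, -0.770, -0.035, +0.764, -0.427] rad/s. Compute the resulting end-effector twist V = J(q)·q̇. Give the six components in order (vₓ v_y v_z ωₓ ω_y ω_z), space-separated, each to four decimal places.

o_n = [0.8897, -0.5032, -0.0759]
J₁: ẑ×o_n = [0.5032, 0.8897, -0.0000], ω = ẑ
J2: z=[0.4384, -0.8988, 0.0000] o=[0.7011, 0.3419, 0.0000] → [0.0682, 0.0333, -0.2010, 0.4384, -0.8988, 0.0000]
J3: z=[0.4629, 0.2258, 0.8572] o=[0.6182, 0.1012, 0.1082] → [0.4766, 0.3179, -0.3411, 0.4629, 0.2258, 0.8572]
J4: z=[0.8460, -0.4011, -0.3513] o=[0.7293, 0.4741, -0.0500] → [-0.3329, -0.0345, -0.7625, 0.8460, -0.4011, -0.3513]
J5: z=[-0.5131, -0.4338, -0.7406] o=[1.1532, -0.1821, 0.0406] → [-0.1873, 0.1354, 0.0505, -0.5131, -0.4338, -0.7406]
J6: z=[-0.7918, 0.5723, 0.2134] o=[0.8292, -0.5599, -0.1482] → [0.0293, 0.0702, -0.0795, -0.7918, 0.5723, 0.2134]
V = J·q̇ = [-0.8080, -0.6384, 0.4927, -0.7254, -0.1505, -1.8066]

-0.8080 -0.6384 0.4927 -0.7254 -0.1505 -1.8066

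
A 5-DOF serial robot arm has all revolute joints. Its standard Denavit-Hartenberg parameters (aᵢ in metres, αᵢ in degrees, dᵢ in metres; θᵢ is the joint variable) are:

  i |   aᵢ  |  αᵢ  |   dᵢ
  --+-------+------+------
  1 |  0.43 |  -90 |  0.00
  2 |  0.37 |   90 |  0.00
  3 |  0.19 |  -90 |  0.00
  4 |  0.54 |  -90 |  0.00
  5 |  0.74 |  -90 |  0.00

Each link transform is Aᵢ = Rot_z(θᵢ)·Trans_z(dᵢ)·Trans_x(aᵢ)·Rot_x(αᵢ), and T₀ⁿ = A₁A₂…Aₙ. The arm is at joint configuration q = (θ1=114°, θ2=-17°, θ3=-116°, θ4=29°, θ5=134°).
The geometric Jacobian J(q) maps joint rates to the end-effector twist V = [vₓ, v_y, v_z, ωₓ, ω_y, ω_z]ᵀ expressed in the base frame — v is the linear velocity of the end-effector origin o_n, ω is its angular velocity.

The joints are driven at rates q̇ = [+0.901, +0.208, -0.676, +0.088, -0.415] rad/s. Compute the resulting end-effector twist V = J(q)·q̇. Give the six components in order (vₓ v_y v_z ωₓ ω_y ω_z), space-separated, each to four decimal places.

-0.3742 -0.4485 -0.1373 -0.0233 0.0803 0.5990

o_n = [-0.1365, 0.2028, -0.0710]
J₁: ẑ×o_n = [-0.2028, -0.1365, 0.0000], ω = ẑ
J2: z=[-0.9135, -0.4067, 0.0000] o=[-0.1749, 0.3928, 0.0000] → [0.0289, -0.0649, 0.1892, -0.9135, -0.4067, 0.0000]
J3: z=[0.1189, -0.2671, 0.9563] o=[-0.3188, 0.7161, 0.1082] → [0.5387, 0.1957, -0.0123, 0.1189, -0.2671, 0.9563]
J4: z=[0.0509, 0.9635, 0.2628] o=[-0.1304, 0.7128, 0.0838] → [-0.0152, 0.0063, -0.0201, 0.0509, 0.9635, 0.2628]
J5: z=[-0.5847, 0.2420, -0.7743] o=[0.3068, 0.7745, -0.2271] → [-0.4048, 0.4345, 0.4415, -0.5847, 0.2420, -0.7743]
V = J·q̇ = [-0.3742, -0.4485, -0.1373, -0.0233, 0.0803, 0.5990]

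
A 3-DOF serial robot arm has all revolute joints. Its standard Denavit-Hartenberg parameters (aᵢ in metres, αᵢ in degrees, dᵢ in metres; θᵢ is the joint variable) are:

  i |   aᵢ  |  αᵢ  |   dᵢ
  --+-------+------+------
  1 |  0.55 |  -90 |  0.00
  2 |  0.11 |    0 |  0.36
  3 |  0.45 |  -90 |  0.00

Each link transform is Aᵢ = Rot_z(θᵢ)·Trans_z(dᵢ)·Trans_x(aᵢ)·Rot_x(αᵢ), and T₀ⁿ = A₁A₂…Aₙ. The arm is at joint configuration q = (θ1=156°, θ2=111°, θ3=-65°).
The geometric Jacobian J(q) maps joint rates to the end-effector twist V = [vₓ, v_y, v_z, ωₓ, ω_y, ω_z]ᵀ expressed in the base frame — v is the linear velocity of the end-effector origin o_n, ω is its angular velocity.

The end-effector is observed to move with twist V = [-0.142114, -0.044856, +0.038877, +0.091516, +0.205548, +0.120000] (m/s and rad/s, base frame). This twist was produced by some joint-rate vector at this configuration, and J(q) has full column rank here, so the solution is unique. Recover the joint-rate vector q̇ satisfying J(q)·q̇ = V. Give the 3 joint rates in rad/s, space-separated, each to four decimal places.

0.1200 -0.7980 0.5730

o_n = [-0.8984, 0.0059, -0.4264]
J₁: ẑ×o_n = [-0.0059, -0.8984, 0.0000], ω = ẑ
J2: z=[-0.4067, -0.9135, 0.0000] o=[-0.5025, 0.2237, 0.0000] → [0.3895, -0.1734, -0.2732, -0.4067, -0.9135, 0.0000]
J3: z=[-0.4067, -0.9135, 0.0000] o=[-0.6129, -0.1212, -0.1027] → [0.2957, -0.1317, -0.3126, -0.4067, -0.9135, 0.0000]
q̇ = J⁺·V = [0.1200, -0.7980, 0.5730]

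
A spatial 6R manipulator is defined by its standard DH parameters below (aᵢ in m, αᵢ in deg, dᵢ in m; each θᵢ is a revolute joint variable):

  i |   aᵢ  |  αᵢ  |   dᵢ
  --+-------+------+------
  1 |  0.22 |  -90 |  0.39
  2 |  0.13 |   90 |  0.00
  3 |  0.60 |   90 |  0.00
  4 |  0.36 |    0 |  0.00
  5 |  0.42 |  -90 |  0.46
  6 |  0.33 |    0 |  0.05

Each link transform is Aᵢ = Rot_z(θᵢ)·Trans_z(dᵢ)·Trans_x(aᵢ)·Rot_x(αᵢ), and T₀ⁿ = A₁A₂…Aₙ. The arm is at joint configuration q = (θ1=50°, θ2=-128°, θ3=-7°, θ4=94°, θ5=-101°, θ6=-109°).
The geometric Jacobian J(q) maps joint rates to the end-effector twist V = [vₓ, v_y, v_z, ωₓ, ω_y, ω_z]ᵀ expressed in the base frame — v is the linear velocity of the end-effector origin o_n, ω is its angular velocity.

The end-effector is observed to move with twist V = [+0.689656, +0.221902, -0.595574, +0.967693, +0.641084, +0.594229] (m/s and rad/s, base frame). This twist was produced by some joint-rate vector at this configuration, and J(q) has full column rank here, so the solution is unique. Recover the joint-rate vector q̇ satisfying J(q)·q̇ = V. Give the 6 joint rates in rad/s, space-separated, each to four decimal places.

-0.0610 0.4500 -0.6880 0.7290 0.0650 -0.5970

o_n = [0.2596, -1.0517, 0.8872]
J₁: ẑ×o_n = [1.0517, 0.2596, -0.0000], ω = ẑ
J2: z=[-0.7660, 0.6428, 0.0000] o=[0.1414, 0.1685, 0.3900] → [0.3196, 0.3808, 0.8588, -0.7660, 0.6428, 0.0000]
J3: z=[-0.5065, -0.6037, -0.6157] o=[0.0900, 0.1072, 0.4924] → [-0.9518, 0.0955, 0.6894, -0.5065, -0.6037, -0.6157]
J4: z=[0.8086, -0.5805, -0.0960] o=[-0.0897, -0.2206, 0.9617] → [-0.0365, 0.0268, -0.4692, 0.8086, -0.5805, -0.0960]
J5: z=[0.8086, -0.5805, -0.0960] o=[-0.2641, -0.4237, 0.7210] → [-0.1568, -0.1846, -0.2038, 0.8086, -0.5805, -0.0960]
J6: z=[-0.5392, -0.6657, -0.5158] o=[0.0090, -0.8876, 1.0344] → [0.0134, -0.2086, 0.2553, -0.5392, -0.6657, -0.5158]
q̇ = J⁺·V = [-0.0610, 0.4500, -0.6880, 0.7290, 0.0650, -0.5970]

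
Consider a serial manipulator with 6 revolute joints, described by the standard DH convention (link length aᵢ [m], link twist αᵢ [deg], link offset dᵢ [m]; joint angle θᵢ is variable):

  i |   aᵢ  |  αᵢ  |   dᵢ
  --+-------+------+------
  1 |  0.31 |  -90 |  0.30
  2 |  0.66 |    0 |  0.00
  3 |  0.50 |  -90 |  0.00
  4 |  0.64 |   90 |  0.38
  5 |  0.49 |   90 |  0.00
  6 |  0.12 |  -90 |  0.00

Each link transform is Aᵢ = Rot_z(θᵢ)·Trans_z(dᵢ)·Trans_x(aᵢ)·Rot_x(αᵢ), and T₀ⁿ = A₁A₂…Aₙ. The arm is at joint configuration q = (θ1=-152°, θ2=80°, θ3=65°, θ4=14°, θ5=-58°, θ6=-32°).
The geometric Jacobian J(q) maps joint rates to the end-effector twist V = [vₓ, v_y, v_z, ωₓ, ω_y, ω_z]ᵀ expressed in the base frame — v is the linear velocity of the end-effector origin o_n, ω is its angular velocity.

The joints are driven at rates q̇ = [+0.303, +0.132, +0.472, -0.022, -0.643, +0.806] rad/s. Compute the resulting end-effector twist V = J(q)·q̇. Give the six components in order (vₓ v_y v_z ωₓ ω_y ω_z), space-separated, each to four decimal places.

0.1559 0.1157 0.5888 -0.7514 -0.5642 0.4047

o_n = [0.4458, 0.5682, -1.2585]
J₁: ẑ×o_n = [-0.5682, 0.4458, 0.0000], ω = ẑ
J2: z=[0.4695, -0.8829, 0.0000] o=[-0.2737, -0.1455, 0.3000] → [1.3760, 0.7317, 0.9704, 0.4695, -0.8829, 0.0000]
J3: z=[0.4695, -0.8829, 0.0000] o=[-0.3749, -0.1993, -0.3500] → [0.8021, 0.4265, 1.0850, 0.4695, -0.8829, 0.0000]
J4: z=[0.5064, 0.2693, 0.8192] o=[-0.0133, -0.0071, -0.6368] → [-0.6386, 0.6909, 0.1677, 0.5064, 0.2693, 0.8192]
J5: z=[0.6305, -0.7637, -0.1388] o=[0.5556, 0.4708, -0.6817] → [0.4540, 0.3789, -0.0224, 0.6305, -0.7637, -0.1388]
J6: z=[-0.7672, -0.6403, 0.0379] o=[0.4979, 0.5112, -1.1666] → [0.0567, -0.0725, -0.0771, -0.7672, -0.6403, 0.0379]
V = J·q̇ = [0.1559, 0.1157, 0.5888, -0.7514, -0.5642, 0.4047]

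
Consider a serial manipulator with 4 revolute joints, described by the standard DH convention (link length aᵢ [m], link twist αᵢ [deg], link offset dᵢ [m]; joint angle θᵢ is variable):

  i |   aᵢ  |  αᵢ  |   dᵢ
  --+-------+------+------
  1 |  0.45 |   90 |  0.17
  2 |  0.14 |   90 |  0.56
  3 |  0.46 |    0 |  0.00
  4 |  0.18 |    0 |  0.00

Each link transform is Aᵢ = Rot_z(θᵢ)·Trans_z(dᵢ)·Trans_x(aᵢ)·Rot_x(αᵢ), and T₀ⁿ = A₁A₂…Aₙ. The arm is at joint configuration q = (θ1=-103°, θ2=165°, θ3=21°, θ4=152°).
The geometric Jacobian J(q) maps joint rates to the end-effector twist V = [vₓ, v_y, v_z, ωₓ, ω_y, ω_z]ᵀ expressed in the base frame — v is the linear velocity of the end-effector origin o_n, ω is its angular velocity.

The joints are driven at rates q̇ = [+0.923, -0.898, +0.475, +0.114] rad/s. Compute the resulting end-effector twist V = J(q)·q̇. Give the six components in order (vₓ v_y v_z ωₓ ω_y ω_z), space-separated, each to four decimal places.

-0.2263 -0.8388 0.3154 0.8407 -0.3505 1.4919

o_n = [-0.7440, 0.0973, 0.2711]
J₁: ẑ×o_n = [-0.0973, -0.7440, 0.0000], ω = ẑ
J2: z=[-0.9744, 0.2250, 0.0000] o=[-0.1012, -0.4385, 0.1700] → [0.0228, 0.0986, -0.3775, -0.9744, 0.2250, 0.0000]
J3: z=[-0.0582, -0.2522, 0.9659] o=[-0.6165, -0.1807, 0.2062] → [-0.2849, -0.1194, -0.0483, -0.0582, -0.2522, 0.9659]
J4: z=[-0.0582, -0.2522, 0.9659] o=[-0.6838, 0.2605, 0.3174] → [0.1693, -0.0608, -0.0057, -0.0582, -0.2522, 0.9659]
V = J·q̇ = [-0.2263, -0.8388, 0.3154, 0.8407, -0.3505, 1.4919]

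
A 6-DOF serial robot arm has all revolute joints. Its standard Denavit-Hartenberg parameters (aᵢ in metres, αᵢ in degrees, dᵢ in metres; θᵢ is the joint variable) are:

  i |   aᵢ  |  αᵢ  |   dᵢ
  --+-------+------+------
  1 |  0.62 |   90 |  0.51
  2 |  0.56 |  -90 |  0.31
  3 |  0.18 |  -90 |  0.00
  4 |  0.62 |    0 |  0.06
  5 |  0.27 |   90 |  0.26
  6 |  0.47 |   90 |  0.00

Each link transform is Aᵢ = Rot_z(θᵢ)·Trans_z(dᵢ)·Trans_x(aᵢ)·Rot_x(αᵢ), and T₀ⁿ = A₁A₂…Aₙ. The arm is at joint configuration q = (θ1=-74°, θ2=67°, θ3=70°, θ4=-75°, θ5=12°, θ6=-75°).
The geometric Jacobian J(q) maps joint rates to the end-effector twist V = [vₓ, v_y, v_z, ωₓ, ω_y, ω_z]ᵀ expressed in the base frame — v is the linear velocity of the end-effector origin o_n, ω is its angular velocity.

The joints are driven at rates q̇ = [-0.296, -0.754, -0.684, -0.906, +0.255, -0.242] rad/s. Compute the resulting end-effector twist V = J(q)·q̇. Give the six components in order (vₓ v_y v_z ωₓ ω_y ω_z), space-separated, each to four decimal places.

-0.7568 -1.0348 0.5125 0.9808 -0.7576 0.0248

o_n = [0.1495, -0.0453, 1.6749]
J₁: ẑ×o_n = [0.0453, 0.1495, -0.0000], ω = ẑ
J2: z=[-0.9613, -0.2756, 0.0000] o=[0.1709, -0.5960, 0.5100] → [-0.3211, 1.1198, -0.5352, -0.9613, -0.2756, 0.0000]
J3: z=[-0.2537, 0.8848, 0.3907] o=[-0.0668, -0.8918, 1.0255] → [0.2439, 0.2493, -0.4061, -0.2537, 0.8848, 0.3907]
J4: z=[0.2276, 0.4472, -0.8650] o=[0.1024, -0.8683, 1.0822] → [0.9769, -0.1756, 0.1662, 0.2276, 0.4472, -0.8650]
J5: z=[0.2276, 0.4472, -0.8650] o=[0.1150, -0.2906, 1.3148] → [0.3732, -0.1118, 0.0404, 0.2276, 0.4472, -0.8650]
J6: z=[-0.9528, 0.2854, -0.1031] o=[0.2284, 0.0546, 1.2225] → [0.1188, 0.4392, 0.1177, -0.9528, 0.2854, -0.1031]
V = J·q̇ = [-0.7568, -1.0348, 0.5125, 0.9808, -0.7576, 0.0248]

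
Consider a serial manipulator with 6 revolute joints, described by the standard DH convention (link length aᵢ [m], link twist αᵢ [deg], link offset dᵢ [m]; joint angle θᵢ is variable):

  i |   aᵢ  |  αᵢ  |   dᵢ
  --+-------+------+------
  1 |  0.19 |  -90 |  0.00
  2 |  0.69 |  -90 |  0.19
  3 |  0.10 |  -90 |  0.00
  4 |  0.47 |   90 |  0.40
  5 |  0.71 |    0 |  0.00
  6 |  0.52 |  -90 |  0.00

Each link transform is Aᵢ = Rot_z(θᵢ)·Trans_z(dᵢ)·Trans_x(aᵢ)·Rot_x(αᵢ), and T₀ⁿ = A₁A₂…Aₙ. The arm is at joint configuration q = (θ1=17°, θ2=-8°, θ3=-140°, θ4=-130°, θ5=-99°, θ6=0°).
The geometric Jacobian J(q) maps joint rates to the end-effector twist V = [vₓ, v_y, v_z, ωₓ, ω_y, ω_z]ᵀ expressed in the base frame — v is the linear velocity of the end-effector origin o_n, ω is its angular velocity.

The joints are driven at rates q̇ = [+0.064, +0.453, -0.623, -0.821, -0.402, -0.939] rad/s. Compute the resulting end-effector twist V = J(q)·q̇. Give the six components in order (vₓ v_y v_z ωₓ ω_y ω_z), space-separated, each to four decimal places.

-0.0435 0.1395 0.7908 -1.3548 0.0923 -0.3556

o_n = [0.5660, -0.3337, -0.1791]
J₁: ẑ×o_n = [0.3337, 0.5660, -0.0000], ω = ẑ
J2: z=[-0.2924, 0.9563, 0.0000] o=[0.1817, 0.0556, 0.0000] → [-0.1713, -0.0524, -0.2537, -0.2924, 0.9563, 0.0000]
J3: z=[0.1331, 0.0407, -0.9903] o=[0.7796, 0.4370, 0.0960] → [-0.7744, 0.2481, -0.0939, 0.1331, 0.0407, -0.9903]
J4: z=[0.3847, 0.9187, 0.0895] o=[0.6882, 0.4763, 0.0854] → [-0.1705, 0.0908, -0.1994, 0.3847, 0.9187, 0.0895]
J5: z=[0.6141, -0.3271, 0.7182] o=[1.1660, 0.7397, -0.2032] → [0.7631, -0.4457, -0.8555, 0.6141, -0.3271, 0.7182]
J6: z=[0.6141, -0.3271, 0.7182] o=[0.8197, 0.1201, -0.1893] → [0.3226, -0.1884, -0.3617, 0.6141, -0.3271, 0.7182]
V = J·q̇ = [-0.0435, 0.1395, 0.7908, -1.3548, 0.0923, -0.3556]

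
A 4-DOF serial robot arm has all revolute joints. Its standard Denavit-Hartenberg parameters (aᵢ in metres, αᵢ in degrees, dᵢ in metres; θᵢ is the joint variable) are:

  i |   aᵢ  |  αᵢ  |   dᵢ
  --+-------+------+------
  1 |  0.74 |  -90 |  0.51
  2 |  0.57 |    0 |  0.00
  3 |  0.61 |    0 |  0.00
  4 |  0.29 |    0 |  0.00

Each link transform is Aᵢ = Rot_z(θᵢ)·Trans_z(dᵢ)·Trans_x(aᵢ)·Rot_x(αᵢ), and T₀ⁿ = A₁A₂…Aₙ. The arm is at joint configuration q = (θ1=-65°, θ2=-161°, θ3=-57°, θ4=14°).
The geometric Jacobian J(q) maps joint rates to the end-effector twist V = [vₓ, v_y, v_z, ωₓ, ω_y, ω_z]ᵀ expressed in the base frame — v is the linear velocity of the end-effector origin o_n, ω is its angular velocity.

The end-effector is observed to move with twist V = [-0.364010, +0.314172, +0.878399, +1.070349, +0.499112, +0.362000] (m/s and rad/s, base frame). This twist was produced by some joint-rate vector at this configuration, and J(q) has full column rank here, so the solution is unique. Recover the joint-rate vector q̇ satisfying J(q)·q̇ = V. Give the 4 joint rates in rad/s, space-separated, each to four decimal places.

o_n = [-0.2301, 0.4935, 0.2021]
J₁: ẑ×o_n = [-0.4935, -0.2301, 0.0000], ω = ẑ
J2: z=[0.9063, 0.4226, 0.0000] o=[0.3127, -0.6707, 0.5100] → [-0.1301, 0.2791, 1.2846, 0.9063, 0.4226, 0.0000]
J3: z=[0.9063, 0.4226, 0.0000] o=[0.0850, -0.1822, 0.6956] → [-0.2086, 0.4473, 0.7456, 0.9063, 0.4226, 0.0000]
J4: z=[0.9063, 0.4226, 0.0000] o=[-0.1182, 0.2534, 0.3200] → [-0.0498, 0.1069, 0.2649, 0.9063, 0.4226, 0.0000]
q̇ = J⁺·V = [0.3620, 0.2350, 0.6780, 0.2680]

0.3620 0.2350 0.6780 0.2680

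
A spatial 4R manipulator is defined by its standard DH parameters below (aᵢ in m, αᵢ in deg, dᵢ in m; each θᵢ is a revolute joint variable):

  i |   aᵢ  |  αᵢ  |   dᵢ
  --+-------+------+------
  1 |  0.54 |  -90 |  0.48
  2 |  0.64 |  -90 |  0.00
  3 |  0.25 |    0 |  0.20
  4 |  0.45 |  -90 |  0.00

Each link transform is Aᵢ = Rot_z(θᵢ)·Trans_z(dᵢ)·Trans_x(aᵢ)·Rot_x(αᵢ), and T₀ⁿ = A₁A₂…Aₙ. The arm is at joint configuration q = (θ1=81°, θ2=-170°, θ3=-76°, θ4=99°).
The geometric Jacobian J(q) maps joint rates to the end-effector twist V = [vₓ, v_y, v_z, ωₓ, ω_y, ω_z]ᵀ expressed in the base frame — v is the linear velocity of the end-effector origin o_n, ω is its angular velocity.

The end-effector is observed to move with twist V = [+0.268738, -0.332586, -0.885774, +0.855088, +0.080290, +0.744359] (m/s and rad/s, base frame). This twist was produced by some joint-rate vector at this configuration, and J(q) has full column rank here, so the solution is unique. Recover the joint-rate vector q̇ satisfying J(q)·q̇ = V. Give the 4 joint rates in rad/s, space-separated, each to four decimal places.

-0.4640 -0.8320 0.8580 0.3690

o_n = [-0.1477, -0.5062, 0.8705]
J₁: ẑ×o_n = [0.5062, -0.1477, 0.0000], ω = ẑ
J2: z=[-0.9877, 0.1564, 0.0000] o=[0.0845, 0.5334, 0.4800] → [0.0611, 0.3857, 1.0630, -0.9877, 0.1564, 0.0000]
J3: z=[0.0272, 0.1715, 0.9848] o=[-0.0141, -0.0892, 0.5911] → [0.4586, -0.1392, 0.0116, 0.0272, 0.1715, 0.9848]
J4: z=[0.0272, 0.1715, 0.9848] o=[-0.2576, -0.0757, 0.7986] → [0.4362, 0.1062, -0.0305, 0.0272, 0.1715, 0.9848]
q̇ = J⁺·V = [-0.4640, -0.8320, 0.8580, 0.3690]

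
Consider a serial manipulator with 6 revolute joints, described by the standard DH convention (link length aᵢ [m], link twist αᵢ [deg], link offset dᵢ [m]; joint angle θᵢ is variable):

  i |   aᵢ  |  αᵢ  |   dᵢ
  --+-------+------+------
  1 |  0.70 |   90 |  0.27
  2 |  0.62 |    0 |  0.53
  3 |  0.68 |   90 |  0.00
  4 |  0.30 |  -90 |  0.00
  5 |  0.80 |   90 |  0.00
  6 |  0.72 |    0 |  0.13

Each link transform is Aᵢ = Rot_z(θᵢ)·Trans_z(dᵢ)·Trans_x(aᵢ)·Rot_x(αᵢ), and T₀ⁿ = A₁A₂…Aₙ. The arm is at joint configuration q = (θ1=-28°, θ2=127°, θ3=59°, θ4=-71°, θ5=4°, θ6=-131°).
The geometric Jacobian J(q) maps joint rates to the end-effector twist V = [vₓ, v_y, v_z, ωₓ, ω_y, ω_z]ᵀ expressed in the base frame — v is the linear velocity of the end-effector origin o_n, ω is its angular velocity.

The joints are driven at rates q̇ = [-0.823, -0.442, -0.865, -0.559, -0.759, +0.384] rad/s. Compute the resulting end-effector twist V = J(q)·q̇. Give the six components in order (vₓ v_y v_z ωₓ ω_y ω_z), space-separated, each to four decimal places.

o_n = [0.0675, 0.2452, 0.8324]
J₁: ẑ×o_n = [-0.2452, 0.0675, 0.0000], ω = ẑ
J2: z=[-0.4695, -0.8829, 0.0000] o=[0.6181, -0.3286, 0.2700] → [-0.4966, 0.2640, -0.7555, -0.4695, -0.8829, 0.0000]
J3: z=[-0.4695, -0.8829, 0.0000] o=[0.0398, -0.6214, 0.7652] → [-0.0594, 0.0316, -0.3824, -0.4695, -0.8829, 0.0000]
J4: z=[-0.0923, 0.0491, 0.9945] o=[-0.5573, -0.3039, 0.6941] → [-0.5393, 0.6342, -0.0813, -0.0923, 0.0491, 0.9945]
J5: z=[-0.9831, 0.1540, -0.0988] o=[-0.5099, -0.0079, 0.6839] → [0.0479, 0.0889, -0.3377, -0.9831, 0.1540, -0.0988]
J6: z=[-0.0810, 0.1178, 0.9897] o=[-0.3787, 0.7769, 0.6012] → [0.5535, 0.4603, -0.0095, -0.0810, 0.1178, 0.9897]
V = J·q̇ = [0.9503, -0.4448, 0.9628, 1.3803, 1.0549, -0.9239]

0.9503 -0.4448 0.9628 1.3803 1.0549 -0.9239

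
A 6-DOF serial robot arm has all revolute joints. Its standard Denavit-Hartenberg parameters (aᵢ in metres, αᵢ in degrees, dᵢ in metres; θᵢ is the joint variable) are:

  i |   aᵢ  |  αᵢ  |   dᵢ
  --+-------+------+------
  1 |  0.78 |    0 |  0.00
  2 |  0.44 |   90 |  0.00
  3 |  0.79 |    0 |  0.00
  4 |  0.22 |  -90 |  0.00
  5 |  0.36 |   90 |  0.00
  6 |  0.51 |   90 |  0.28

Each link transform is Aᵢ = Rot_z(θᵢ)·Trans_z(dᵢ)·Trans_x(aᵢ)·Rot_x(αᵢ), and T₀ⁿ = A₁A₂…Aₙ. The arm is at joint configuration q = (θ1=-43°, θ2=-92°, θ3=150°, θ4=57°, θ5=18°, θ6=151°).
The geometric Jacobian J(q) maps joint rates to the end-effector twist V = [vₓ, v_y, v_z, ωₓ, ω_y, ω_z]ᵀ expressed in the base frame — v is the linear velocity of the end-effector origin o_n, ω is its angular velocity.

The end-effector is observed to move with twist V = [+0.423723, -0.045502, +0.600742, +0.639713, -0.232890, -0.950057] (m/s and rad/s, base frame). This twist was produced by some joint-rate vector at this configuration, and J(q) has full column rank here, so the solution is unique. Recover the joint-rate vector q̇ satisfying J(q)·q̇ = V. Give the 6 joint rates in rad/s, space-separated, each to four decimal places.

o_n = [0.5982, -0.0900, 0.0727]
J₁: ẑ×o_n = [0.0900, 0.5982, -0.0000], ω = ẑ
J2: z=[0.0000, 0.0000, 1.0000] o=[0.5705, -0.5320, 0.0000] → [-0.4419, 0.0277, 0.0000, 0.0000, 0.0000, 1.0000]
J3: z=[-0.7071, 0.7071, 0.0000] o=[0.2593, -0.8431, 0.0000] → [0.0514, 0.0514, -0.7721, -0.7071, 0.7071, 0.0000]
J4: z=[-0.7071, 0.7071, 0.0000] o=[0.7431, -0.3593, 0.3950] → [-0.2279, -0.2279, -0.0879, -0.7071, 0.7071, 0.0000]
J5: z=[-0.3210, -0.3210, -0.8910] o=[0.8817, -0.2207, 0.2951] → [0.1878, 0.1812, -0.1330, -0.3210, -0.3210, -0.8910]
J6: z=[-0.4778, 0.8672, -0.1403] o=[1.1761, -0.0837, 0.1397] → [-0.0590, 0.0491, 0.5042, -0.4778, 0.8672, -0.1403]
q̇ = J⁺·V = [-0.3460, -0.7650, -0.2360, -0.9450, -0.2740, 0.5930]

-0.3460 -0.7650 -0.2360 -0.9450 -0.2740 0.5930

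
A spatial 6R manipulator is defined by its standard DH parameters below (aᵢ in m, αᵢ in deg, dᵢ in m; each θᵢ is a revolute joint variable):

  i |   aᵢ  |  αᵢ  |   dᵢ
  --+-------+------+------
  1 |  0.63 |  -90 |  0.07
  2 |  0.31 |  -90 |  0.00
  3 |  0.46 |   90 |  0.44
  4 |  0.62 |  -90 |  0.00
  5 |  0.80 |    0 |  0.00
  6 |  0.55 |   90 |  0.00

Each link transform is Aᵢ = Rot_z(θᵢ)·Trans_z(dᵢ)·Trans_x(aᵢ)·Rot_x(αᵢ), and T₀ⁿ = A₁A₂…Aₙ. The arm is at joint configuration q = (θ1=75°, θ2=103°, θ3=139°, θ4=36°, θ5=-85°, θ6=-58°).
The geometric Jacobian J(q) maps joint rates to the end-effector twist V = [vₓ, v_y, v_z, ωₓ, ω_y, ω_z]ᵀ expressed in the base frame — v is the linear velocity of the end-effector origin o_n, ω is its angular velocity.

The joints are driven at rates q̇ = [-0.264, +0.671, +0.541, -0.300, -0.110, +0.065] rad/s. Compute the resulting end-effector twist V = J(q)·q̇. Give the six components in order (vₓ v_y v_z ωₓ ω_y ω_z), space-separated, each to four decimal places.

-0.0130 -0.3493 1.0968 -0.9647 -0.2000 0.0607

o_n = [1.2251, -0.3965, -0.3337]
J₁: ẑ×o_n = [0.3965, 1.2251, -0.0000], ω = ẑ
J2: z=[-0.9659, 0.2588, 0.0000] o=[0.1631, 0.6085, 0.0700] → [-0.1045, -0.3900, 0.6959, -0.9659, 0.2588, 0.0000]
J3: z=[-0.2522, -0.9412, 0.2250] o=[0.1450, 0.5412, -0.2321] → [0.3066, 0.2173, 1.2530, -0.2522, -0.9412, 0.2250]
J4: z=[0.6908, -0.3379, -0.6392] o=[0.3458, 0.1244, 0.2052] → [-0.1509, -0.1899, -0.0627, 0.6908, -0.3379, -0.6392]
J5: z=[-0.6023, -0.7580, -0.2502] o=[0.5938, -0.2215, 0.6560] → [0.7064, -0.7542, 0.5840, -0.6023, -0.7580, -0.2502]
J6: z=[-0.6023, -0.7580, -0.2502] o=[1.1722, -0.5297, 0.1973] → [0.4358, -0.3331, -0.0401, -0.6023, -0.7580, -0.2502]
V = J·q̇ = [-0.0130, -0.3493, 1.0968, -0.9647, -0.2000, 0.0607]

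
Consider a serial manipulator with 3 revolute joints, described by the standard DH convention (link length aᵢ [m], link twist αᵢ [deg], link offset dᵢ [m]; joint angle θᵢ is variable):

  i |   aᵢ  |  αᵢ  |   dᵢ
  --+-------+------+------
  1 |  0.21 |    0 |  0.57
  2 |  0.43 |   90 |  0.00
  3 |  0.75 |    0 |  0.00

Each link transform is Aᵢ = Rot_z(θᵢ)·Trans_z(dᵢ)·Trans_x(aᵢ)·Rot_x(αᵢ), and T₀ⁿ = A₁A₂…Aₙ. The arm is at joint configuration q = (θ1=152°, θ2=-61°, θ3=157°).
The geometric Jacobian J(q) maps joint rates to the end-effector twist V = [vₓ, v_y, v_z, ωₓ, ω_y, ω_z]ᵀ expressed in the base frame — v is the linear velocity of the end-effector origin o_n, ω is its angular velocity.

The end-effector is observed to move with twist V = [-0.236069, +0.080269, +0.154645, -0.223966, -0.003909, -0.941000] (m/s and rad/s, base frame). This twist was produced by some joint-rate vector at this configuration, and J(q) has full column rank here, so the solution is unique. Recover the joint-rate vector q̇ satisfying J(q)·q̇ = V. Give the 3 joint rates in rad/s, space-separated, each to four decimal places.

o_n = [-0.1809, -0.1617, 0.8630]
J₁: ẑ×o_n = [0.1617, -0.1809, 0.0000], ω = ẑ
J2: z=[0.0000, 0.0000, 1.0000] o=[-0.1854, 0.0986, 0.5700] → [0.2603, 0.0045, -0.0000, 0.0000, 0.0000, 1.0000]
J3: z=[0.9998, 0.0175, 0.0000] o=[-0.1929, 0.5285, 0.5700] → [0.0051, -0.2930, -0.6904, 0.9998, 0.0175, 0.0000]
q̇ = J⁺·V = [-0.1020, -0.8390, -0.2240]

-0.1020 -0.8390 -0.2240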